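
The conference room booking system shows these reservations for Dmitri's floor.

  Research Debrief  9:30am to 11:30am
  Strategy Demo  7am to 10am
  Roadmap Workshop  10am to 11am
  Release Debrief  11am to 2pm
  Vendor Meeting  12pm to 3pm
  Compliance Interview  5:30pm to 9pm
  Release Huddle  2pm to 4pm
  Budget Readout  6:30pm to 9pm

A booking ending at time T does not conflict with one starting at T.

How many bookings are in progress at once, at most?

2

Walk through starts and ends in time order (an end at T is processed before a start at T):
7am start Strategy Demo → 1
9:30am start Research Debrief → 2
10am end Strategy Demo → 1
10am start Roadmap Workshop → 2
11am end Roadmap Workshop → 1
11am start Release Debrief → 2
11:30am end Research Debrief → 1
12pm start Vendor Meeting → 2
2pm end Release Debrief → 1
2pm start Release Huddle → 2
3pm end Vendor Meeting → 1
4pm end Release Huddle → 0
5:30pm start Compliance Interview → 1
6:30pm start Budget Readout → 2
9pm end Budget Readout → 1
9pm end Compliance Interview → 0
Peak is 2, at 9:30am (Research Debrief, Strategy Demo).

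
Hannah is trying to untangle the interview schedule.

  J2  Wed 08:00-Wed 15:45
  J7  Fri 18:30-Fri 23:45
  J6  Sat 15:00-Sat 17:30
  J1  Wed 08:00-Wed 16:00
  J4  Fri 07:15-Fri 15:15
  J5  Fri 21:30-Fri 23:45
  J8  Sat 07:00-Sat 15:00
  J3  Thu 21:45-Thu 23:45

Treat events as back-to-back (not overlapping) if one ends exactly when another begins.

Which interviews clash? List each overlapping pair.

J1 & J2, J5 & J7

Sorted by start: J1, J2, J3, J4, J7, J5, J8, J6.
J2 starts before J1 ends → J1 and J2 overlap.
J3 starts after J1 ends — done with J1.
J3 starts after J2 ends — done with J2.
J4 starts after J3 ends — done with J3.
J7 starts after J4 ends — done with J4.
J5 starts before J7 ends → J7 and J5 overlap.
J8 starts after J7 ends — done with J7.
J8 starts after J5 ends — done with J5.
J6 starts exactly when J8 ends (back-to-back, no overlap).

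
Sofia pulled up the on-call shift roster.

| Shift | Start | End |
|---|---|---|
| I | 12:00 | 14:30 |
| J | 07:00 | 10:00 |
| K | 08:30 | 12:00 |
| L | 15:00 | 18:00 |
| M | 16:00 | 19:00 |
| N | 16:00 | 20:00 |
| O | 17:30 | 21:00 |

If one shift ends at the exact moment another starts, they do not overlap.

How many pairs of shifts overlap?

Two intervals overlap when each starts before the other ends.
Sorted by start: J, K, I, L, M, N, O.
K starts before J ends → J and K overlap.
I starts after J ends, so J has no further overlaps.
I starts exactly when K ends (back-to-back, no overlap), so K has no further overlaps.
L starts after I ends, so I has no further overlaps.
M starts before L ends → L and M overlap.
N starts before L ends → L and N overlap.
O starts before L ends → L and O overlap.
N starts before M ends → M and N overlap.
O starts before M ends → M and O overlap.
O starts before N ends → N and O overlap.
Overlapping pairs: J & K, L & M, L & N, L & O, M & N, M & O, N & O — 7 in total.

7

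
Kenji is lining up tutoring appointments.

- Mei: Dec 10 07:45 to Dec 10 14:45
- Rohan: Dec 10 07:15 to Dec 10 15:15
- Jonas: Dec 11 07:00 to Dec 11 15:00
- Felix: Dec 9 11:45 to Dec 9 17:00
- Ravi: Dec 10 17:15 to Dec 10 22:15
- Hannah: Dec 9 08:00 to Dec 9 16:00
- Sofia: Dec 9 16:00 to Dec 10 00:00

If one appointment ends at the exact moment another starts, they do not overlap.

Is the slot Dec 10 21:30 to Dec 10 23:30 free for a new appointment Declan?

No — it overlaps Ravi

Hannah: ends Dec 9 16:00 at or before Declan starts Dec 10 21:30 → clear.
Felix: ends Dec 9 17:00 at or before Declan starts Dec 10 21:30 → clear.
Sofia: ends Dec 10 00:00 at or before Declan starts Dec 10 21:30 → clear.
Rohan: ends Dec 10 15:15 at or before Declan starts Dec 10 21:30 → clear.
Mei: ends Dec 10 14:45 at or before Declan starts Dec 10 21:30 → clear.
Ravi: starts Dec 10 17:15 before Declan ends Dec 10 23:30, and ends Dec 10 22:15 after Declan starts Dec 10 21:30 → overlap.
Jonas: starts Dec 11 07:00 at or after Declan ends Dec 10 23:30 → clear.
Declan overlaps Ravi.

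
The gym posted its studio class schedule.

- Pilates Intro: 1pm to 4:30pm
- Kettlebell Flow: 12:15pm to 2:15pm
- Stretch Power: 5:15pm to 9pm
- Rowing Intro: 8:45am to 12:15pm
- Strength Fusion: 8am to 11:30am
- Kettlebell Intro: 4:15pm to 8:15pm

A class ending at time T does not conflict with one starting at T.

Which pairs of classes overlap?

Sorted by start: Strength Fusion, Rowing Intro, Kettlebell Flow, Pilates Intro, Kettlebell Intro, Stretch Power.
Rowing Intro starts before Strength Fusion ends → Strength Fusion and Rowing Intro overlap.
Kettlebell Flow starts after Strength Fusion ends — done with Strength Fusion.
Kettlebell Flow starts exactly when Rowing Intro ends (back-to-back, no overlap) — done with Rowing Intro.
Pilates Intro starts before Kettlebell Flow ends → Kettlebell Flow and Pilates Intro overlap.
Kettlebell Intro starts after Kettlebell Flow ends — done with Kettlebell Flow.
Kettlebell Intro starts before Pilates Intro ends → Pilates Intro and Kettlebell Intro overlap.
Stretch Power starts after Pilates Intro ends.
Stretch Power starts before Kettlebell Intro ends → Kettlebell Intro and Stretch Power overlap.

Kettlebell Flow & Pilates Intro, Kettlebell Intro & Pilates Intro, Kettlebell Intro & Stretch Power, Rowing Intro & Strength Fusion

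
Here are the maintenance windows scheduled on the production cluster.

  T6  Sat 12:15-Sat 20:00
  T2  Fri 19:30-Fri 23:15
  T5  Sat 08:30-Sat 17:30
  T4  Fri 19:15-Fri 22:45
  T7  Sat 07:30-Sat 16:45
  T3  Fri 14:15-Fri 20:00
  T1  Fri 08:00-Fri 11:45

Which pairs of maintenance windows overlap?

T2 & T3, T2 & T4, T3 & T4, T5 & T6, T5 & T7, T6 & T7

Check each pair: they overlap iff neither finishes before the other starts.
Sorted by start: T1, T3, T4, T2, T7, T5, T6.
T3 starts after T1 ends — done with T1.
T4 starts before T3 ends → T3 and T4 overlap.
T2 starts before T3 ends → T3 and T2 overlap.
T7 starts after T3 ends — done with T3.
T2 starts before T4 ends → T4 and T2 overlap.
T7 starts after T4 ends — done with T4.
T7 starts after T2 ends — done with T2.
T5 starts before T7 ends → T7 and T5 overlap.
T6 starts before T7 ends → T7 and T6 overlap.
T6 starts before T5 ends → T5 and T6 overlap.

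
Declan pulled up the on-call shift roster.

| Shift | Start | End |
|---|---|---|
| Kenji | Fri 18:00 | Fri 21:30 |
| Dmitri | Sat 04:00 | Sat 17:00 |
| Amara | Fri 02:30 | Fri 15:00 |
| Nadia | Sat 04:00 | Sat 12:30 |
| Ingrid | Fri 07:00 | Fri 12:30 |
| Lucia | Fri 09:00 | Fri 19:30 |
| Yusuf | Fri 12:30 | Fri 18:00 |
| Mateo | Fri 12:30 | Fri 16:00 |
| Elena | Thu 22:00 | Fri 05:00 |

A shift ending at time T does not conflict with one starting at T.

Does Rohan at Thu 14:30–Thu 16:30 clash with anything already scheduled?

No — it doesn't clash with anything

Elena: starts Thu 22:00 at or after Rohan ends Thu 16:30 → clear.
Amara: starts Fri 02:30 at or after Rohan ends Thu 16:30 → clear.
Ingrid: starts Fri 07:00 at or after Rohan ends Thu 16:30 → clear.
Lucia: starts Fri 09:00 at or after Rohan ends Thu 16:30 → clear.
Yusuf: starts Fri 12:30 at or after Rohan ends Thu 16:30 → clear.
Mateo: starts Fri 12:30 at or after Rohan ends Thu 16:30 → clear.
Kenji: starts Fri 18:00 at or after Rohan ends Thu 16:30 → clear.
Dmitri: starts Sat 04:00 at or after Rohan ends Thu 16:30 → clear.
Nadia: starts Sat 04:00 at or after Rohan ends Thu 16:30 → clear.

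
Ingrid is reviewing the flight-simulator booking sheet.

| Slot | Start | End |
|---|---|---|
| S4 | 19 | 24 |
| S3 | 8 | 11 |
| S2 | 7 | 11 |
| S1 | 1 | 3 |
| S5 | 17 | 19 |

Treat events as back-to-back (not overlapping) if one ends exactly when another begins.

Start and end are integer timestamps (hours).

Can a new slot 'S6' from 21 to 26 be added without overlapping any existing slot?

S1: ends 3 at or before S6 starts 21 → clear.
S2: ends 11 at or before S6 starts 21 → clear.
S3: ends 11 at or before S6 starts 21 → clear.
S5: ends 19 at or before S6 starts 21 → clear.
S4: starts 19 before S6 ends 26, and ends 24 after S6 starts 21 → overlap.
S6 overlaps S4.

No — it overlaps S4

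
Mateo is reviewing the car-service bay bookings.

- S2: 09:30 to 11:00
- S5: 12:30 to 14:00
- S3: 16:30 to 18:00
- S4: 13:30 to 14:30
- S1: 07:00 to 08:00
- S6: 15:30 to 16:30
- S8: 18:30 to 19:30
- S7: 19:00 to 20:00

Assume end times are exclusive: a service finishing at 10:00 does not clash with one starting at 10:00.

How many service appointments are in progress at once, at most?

Sweep the timeline, counting +1 at each start and −1 at each end (ends before starts at a tie):
07:00 start S1 → 1
08:00 end S1 → 0
09:30 start S2 → 1
11:00 end S2 → 0
12:30 start S5 → 1
13:30 start S4 → 2
14:00 end S5 → 1
14:30 end S4 → 0
15:30 start S6 → 1
16:30 end S6 → 0
16:30 start S3 → 1
18:00 end S3 → 0
18:30 start S8 → 1
19:00 start S7 → 2
19:30 end S8 → 1
20:00 end S7 → 0
Peak is 2, at 13:30 (S4, S5).

2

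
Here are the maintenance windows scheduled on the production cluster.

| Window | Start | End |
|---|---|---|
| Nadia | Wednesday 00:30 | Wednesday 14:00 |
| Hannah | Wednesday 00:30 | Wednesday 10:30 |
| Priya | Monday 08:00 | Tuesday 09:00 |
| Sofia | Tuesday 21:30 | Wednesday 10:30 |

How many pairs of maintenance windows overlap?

Check each pair: they overlap iff neither finishes before the other starts.
Sorted by start: Priya, Sofia, Hannah, Nadia.
Sofia starts after Priya ends, so nothing later overlaps Priya either.
Hannah starts before Sofia ends → Sofia and Hannah overlap.
Nadia starts before Sofia ends → Sofia and Nadia overlap.
Nadia starts before Hannah ends → Hannah and Nadia overlap.
Overlapping pairs: Hannah & Nadia, Hannah & Sofia, Nadia & Sofia — 3 in total.

3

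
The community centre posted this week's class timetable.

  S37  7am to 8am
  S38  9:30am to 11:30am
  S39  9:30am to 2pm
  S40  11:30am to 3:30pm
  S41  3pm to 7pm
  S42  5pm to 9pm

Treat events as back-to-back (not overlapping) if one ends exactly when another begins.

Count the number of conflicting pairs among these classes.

4

Sorted by start: S37, S38, S39, S40, S41, S42.
S38 starts after S37 ends, so nothing later overlaps S37 either.
S39 starts before S38 ends → S38 and S39 overlap.
S40 starts exactly when S38 ends (back-to-back, no overlap), so nothing later overlaps S38 either.
S40 starts before S39 ends → S39 and S40 overlap.
S41 starts after S39 ends, so nothing later overlaps S39 either.
S41 starts before S40 ends → S40 and S41 overlap.
S42 starts after S40 ends.
S42 starts before S41 ends → S41 and S42 overlap.
Overlapping pairs: S38 & S39, S39 & S40, S40 & S41, S41 & S42 — 4 in total.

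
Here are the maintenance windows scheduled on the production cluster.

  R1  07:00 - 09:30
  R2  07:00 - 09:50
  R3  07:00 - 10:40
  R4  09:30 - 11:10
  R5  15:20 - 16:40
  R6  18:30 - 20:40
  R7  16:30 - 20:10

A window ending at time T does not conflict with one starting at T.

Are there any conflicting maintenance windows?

Yes

Two intervals overlap when each starts before the other ends.
Sorted by start: R1, R2, R3, R4, R5, R7, R6.
R2 starts before R1 ends → R1 and R2 overlap.
That's a conflict, so the schedule is not conflict-free.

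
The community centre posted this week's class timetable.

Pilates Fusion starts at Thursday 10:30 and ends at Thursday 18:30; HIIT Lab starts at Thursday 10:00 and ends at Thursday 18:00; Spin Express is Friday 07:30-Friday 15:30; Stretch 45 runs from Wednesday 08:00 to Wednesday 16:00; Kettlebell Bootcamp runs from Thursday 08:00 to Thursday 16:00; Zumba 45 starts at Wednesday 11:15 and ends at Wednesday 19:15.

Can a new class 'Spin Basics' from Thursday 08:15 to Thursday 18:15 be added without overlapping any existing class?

No — it overlaps HIIT Lab, Kettlebell Bootcamp, Pilates Fusion

Stretch 45: ends Wednesday 16:00 at or before Spin Basics starts Thursday 08:15 → clear.
Zumba 45: ends Wednesday 19:15 at or before Spin Basics starts Thursday 08:15 → clear.
Kettlebell Bootcamp: starts Thursday 08:00 before Spin Basics ends Thursday 18:15, and ends Thursday 16:00 after Spin Basics starts Thursday 08:15 → overlap.
HIIT Lab: starts Thursday 10:00 before Spin Basics ends Thursday 18:15, and ends Thursday 18:00 after Spin Basics starts Thursday 08:15 → overlap.
Pilates Fusion: starts Thursday 10:30 before Spin Basics ends Thursday 18:15, and ends Thursday 18:30 after Spin Basics starts Thursday 08:15 → overlap.
Spin Express: starts Friday 07:30 at or after Spin Basics ends Thursday 18:15 → clear.
Spin Basics overlaps Kettlebell Bootcamp, Pilates Fusion, HIIT Lab.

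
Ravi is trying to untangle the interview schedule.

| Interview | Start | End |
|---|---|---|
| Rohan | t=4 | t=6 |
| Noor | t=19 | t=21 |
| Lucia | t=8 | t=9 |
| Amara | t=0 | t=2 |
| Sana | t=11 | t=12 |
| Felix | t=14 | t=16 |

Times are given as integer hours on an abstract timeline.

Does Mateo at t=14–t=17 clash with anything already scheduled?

Amara: ends t=2 at or before Mateo starts t=14 → clear.
Rohan: ends t=6 at or before Mateo starts t=14 → clear.
Lucia: ends t=9 at or before Mateo starts t=14 → clear.
Sana: ends t=12 at or before Mateo starts t=14 → clear.
Felix: starts t=14 before Mateo ends t=17, and ends t=16 after Mateo starts t=14 → overlap.
Noor: starts t=19 at or after Mateo ends t=17 → clear.
Mateo overlaps Felix.

Yes — it overlaps Felix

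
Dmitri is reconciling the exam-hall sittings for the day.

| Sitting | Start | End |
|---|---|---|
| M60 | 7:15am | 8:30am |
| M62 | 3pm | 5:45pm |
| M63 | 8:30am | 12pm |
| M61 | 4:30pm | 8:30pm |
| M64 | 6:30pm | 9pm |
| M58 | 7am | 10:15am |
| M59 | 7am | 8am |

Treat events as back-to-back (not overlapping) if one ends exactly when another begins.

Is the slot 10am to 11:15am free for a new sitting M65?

No — it overlaps M58, M63

M58: starts 7am before M65 ends 11:15am, and ends 10:15am after M65 starts 10am → overlap.
M59: ends 8am at or before M65 starts 10am → clear.
M60: ends 8:30am at or before M65 starts 10am → clear.
M63: starts 8:30am before M65 ends 11:15am, and ends 12pm after M65 starts 10am → overlap.
M62: starts 3pm at or after M65 ends 11:15am → clear.
M61: starts 4:30pm at or after M65 ends 11:15am → clear.
M64: starts 6:30pm at or after M65 ends 11:15am → clear.
M65 overlaps M58, M63.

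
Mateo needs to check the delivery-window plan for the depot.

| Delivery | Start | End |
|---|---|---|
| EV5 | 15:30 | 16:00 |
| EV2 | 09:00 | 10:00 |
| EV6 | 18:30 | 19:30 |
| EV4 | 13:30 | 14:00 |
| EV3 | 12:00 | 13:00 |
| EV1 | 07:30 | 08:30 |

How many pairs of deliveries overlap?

Check each pair: they overlap iff neither finishes before the other starts.
Sorted by start: EV1, EV2, EV3, EV4, EV5, EV6.
EV2 starts after EV1 ends, so nothing later overlaps EV1 either.
EV3 starts after EV2 ends, so nothing later overlaps EV2 either.
EV4 starts after EV3 ends, so nothing later overlaps EV3 either.
EV5 starts after EV4 ends, so nothing later overlaps EV4 either.
EV6 starts after EV5 ends.
No pair overlaps.

0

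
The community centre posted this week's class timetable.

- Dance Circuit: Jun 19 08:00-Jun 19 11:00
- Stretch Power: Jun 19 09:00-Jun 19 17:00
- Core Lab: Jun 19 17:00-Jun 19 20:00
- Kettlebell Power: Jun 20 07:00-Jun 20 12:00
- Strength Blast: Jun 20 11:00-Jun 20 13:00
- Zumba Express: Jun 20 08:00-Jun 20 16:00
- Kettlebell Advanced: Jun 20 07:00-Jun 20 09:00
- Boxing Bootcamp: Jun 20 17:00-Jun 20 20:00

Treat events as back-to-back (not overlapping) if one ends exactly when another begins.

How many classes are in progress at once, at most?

Walk through starts and ends in time order (an end at T is processed before a start at T):
Jun 19 08:00 start Dance Circuit → 1
Jun 19 09:00 start Stretch Power → 2
Jun 19 11:00 end Dance Circuit → 1
Jun 19 17:00 end Stretch Power → 0
Jun 19 17:00 start Core Lab → 1
Jun 19 20:00 end Core Lab → 0
Jun 20 07:00 start Kettlebell Advanced → 1
Jun 20 07:00 start Kettlebell Power → 2
Jun 20 08:00 start Zumba Express → 3
Jun 20 09:00 end Kettlebell Advanced → 2
Jun 20 11:00 start Strength Blast → 3
Jun 20 12:00 end Kettlebell Power → 2
Jun 20 13:00 end Strength Blast → 1
Jun 20 16:00 end Zumba Express → 0
Jun 20 17:00 start Boxing Bootcamp → 1
Jun 20 20:00 end Boxing Bootcamp → 0
Peak is 3, at Jun 20 08:00 (Kettlebell Advanced, Kettlebell Power, Zumba Express).

3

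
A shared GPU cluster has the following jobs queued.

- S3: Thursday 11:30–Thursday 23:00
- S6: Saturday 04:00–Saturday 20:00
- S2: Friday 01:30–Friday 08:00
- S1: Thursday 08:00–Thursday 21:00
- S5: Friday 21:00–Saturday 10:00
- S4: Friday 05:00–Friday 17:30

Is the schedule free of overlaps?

No

Sorted by start: S1, S3, S2, S4, S5, S6.
S3 starts before S1 ends → S1 and S3 overlap.
That's a conflict, so the schedule is not conflict-free.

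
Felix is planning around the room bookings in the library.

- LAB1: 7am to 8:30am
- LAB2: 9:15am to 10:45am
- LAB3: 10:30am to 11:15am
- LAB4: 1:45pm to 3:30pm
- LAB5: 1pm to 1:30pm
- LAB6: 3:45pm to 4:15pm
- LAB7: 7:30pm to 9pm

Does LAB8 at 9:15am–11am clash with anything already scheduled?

LAB1: ends 8:30am at or before LAB8 starts 9:15am → clear.
LAB2: starts 9:15am before LAB8 ends 11am, and ends 10:45am after LAB8 starts 9:15am → overlap.
LAB3: starts 10:30am before LAB8 ends 11am, and ends 11:15am after LAB8 starts 9:15am → overlap.
LAB5: starts 1pm at or after LAB8 ends 11am → clear.
LAB4: starts 1:45pm at or after LAB8 ends 11am → clear.
LAB6: starts 3:45pm at or after LAB8 ends 11am → clear.
LAB7: starts 7:30pm at or after LAB8 ends 11am → clear.
LAB8 overlaps LAB2, LAB3.

Yes — it overlaps LAB2, LAB3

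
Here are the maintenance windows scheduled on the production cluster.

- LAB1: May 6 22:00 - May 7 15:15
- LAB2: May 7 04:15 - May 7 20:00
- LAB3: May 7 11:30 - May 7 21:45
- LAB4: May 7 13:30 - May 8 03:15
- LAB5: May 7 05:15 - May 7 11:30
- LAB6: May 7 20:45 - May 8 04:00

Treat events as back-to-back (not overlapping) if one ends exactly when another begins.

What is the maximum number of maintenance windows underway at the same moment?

4

Sweep the timeline, counting +1 at each start and −1 at each end (ends before starts at a tie):
May 6 22:00 start LAB1 → 1
May 7 04:15 start LAB2 → 2
May 7 05:15 start LAB5 → 3
May 7 11:30 end LAB5 → 2
May 7 11:30 start LAB3 → 3
May 7 13:30 start LAB4 → 4
May 7 15:15 end LAB1 → 3
May 7 20:00 end LAB2 → 2
May 7 20:45 start LAB6 → 3
May 7 21:45 end LAB3 → 2
May 8 03:15 end LAB4 → 1
May 8 04:00 end LAB6 → 0
Peak is 4, at May 7 13:30 (LAB1, LAB2, LAB3, LAB4).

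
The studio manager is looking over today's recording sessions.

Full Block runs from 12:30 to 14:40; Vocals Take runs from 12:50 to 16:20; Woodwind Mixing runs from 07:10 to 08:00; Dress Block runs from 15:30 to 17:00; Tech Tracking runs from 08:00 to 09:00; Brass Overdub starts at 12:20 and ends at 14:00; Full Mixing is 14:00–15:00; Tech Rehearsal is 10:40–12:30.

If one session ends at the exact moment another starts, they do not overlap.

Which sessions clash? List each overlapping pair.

Brass Overdub & Full Block, Brass Overdub & Tech Rehearsal, Brass Overdub & Vocals Take, Dress Block & Vocals Take, Full Block & Full Mixing, Full Block & Vocals Take, Full Mixing & Vocals Take

Sorted by start: Woodwind Mixing, Tech Tracking, Tech Rehearsal, Brass Overdub, Full Block, Vocals Take, Full Mixing, Dress Block.
Tech Tracking starts exactly when Woodwind Mixing ends (back-to-back, no overlap), so nothing later overlaps Woodwind Mixing either.
Tech Rehearsal starts after Tech Tracking ends, so nothing later overlaps Tech Tracking either.
Brass Overdub starts before Tech Rehearsal ends → Tech Rehearsal and Brass Overdub overlap.
Full Block starts exactly when Tech Rehearsal ends (back-to-back, no overlap), so nothing later overlaps Tech Rehearsal either.
Full Block starts before Brass Overdub ends → Brass Overdub and Full Block overlap.
Vocals Take starts before Brass Overdub ends → Brass Overdub and Vocals Take overlap.
Full Mixing starts exactly when Brass Overdub ends (back-to-back, no overlap), so nothing later overlaps Brass Overdub either.
Vocals Take starts before Full Block ends → Full Block and Vocals Take overlap.
Full Mixing starts before Full Block ends → Full Block and Full Mixing overlap.
Dress Block starts after Full Block ends.
Full Mixing starts before Vocals Take ends → Vocals Take and Full Mixing overlap.
Dress Block starts before Vocals Take ends → Vocals Take and Dress Block overlap.
Dress Block starts after Full Mixing ends.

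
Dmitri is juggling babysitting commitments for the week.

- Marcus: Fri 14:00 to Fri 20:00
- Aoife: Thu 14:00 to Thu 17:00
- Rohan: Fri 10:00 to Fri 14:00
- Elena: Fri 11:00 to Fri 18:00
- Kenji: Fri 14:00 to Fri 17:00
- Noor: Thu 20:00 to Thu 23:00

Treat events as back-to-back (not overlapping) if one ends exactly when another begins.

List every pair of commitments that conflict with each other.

Elena & Kenji, Elena & Marcus, Elena & Rohan, Kenji & Marcus

Two intervals overlap when each starts before the other ends.
Sorted by start: Aoife, Noor, Rohan, Elena, Marcus, Kenji.
Noor starts after Aoife ends; Aoife is clear from here.
Rohan starts after Noor ends; Noor is clear from here.
Elena starts before Rohan ends → Rohan and Elena overlap.
Marcus starts exactly when Rohan ends (back-to-back, no overlap); Rohan is clear from here.
Marcus starts before Elena ends → Elena and Marcus overlap.
Kenji starts before Elena ends → Elena and Kenji overlap.
Kenji starts before Marcus ends → Marcus and Kenji overlap.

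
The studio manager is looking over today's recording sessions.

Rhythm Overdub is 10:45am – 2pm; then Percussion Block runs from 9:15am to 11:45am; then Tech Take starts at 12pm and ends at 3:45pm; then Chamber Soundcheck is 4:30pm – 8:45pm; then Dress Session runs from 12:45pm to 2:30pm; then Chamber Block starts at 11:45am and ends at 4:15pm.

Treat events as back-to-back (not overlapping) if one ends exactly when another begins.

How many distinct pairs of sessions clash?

7

Sorted by start: Percussion Block, Rhythm Overdub, Chamber Block, Tech Take, Dress Session, Chamber Soundcheck.
Rhythm Overdub starts before Percussion Block ends → Percussion Block and Rhythm Overdub overlap.
Chamber Block starts exactly when Percussion Block ends (back-to-back, no overlap); Percussion Block is clear from here.
Chamber Block starts before Rhythm Overdub ends → Rhythm Overdub and Chamber Block overlap.
Tech Take starts before Rhythm Overdub ends → Rhythm Overdub and Tech Take overlap.
Dress Session starts before Rhythm Overdub ends → Rhythm Overdub and Dress Session overlap.
Chamber Soundcheck starts after Rhythm Overdub ends.
Tech Take starts before Chamber Block ends → Chamber Block and Tech Take overlap.
Dress Session starts before Chamber Block ends → Chamber Block and Dress Session overlap.
Chamber Soundcheck starts after Chamber Block ends.
Dress Session starts before Tech Take ends → Tech Take and Dress Session overlap.
Chamber Soundcheck starts after Tech Take ends.
Chamber Soundcheck starts after Dress Session ends.
Overlapping pairs: Chamber Block & Dress Session, Chamber Block & Rhythm Overdub, Chamber Block & Tech Take, Dress Session & Rhythm Overdub, Dress Session & Tech Take, Percussion Block & Rhythm Overdub, Rhythm Overdub & Tech Take — 7 in total.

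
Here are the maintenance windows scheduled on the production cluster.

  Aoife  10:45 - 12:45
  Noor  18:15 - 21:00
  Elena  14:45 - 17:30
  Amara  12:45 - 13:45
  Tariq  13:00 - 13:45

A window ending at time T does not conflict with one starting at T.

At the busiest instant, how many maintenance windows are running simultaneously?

Walk through starts and ends in time order (an end at T is processed before a start at T):
10:45 start Aoife → 1
12:45 end Aoife → 0
12:45 start Amara → 1
13:00 start Tariq → 2
13:45 end Amara → 1
13:45 end Tariq → 0
14:45 start Elena → 1
17:30 end Elena → 0
18:15 start Noor → 1
21:00 end Noor → 0
Peak is 2, at 13:00 (Amara, Tariq).

2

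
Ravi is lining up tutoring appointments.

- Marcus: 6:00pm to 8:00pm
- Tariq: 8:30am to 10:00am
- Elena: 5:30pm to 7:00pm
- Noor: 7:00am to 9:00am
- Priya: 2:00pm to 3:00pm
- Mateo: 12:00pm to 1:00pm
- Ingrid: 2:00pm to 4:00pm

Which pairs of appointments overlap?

Elena & Marcus, Ingrid & Priya, Noor & Tariq

Sorted by start: Noor, Tariq, Mateo, Ingrid, Priya, Elena, Marcus.
Tariq starts before Noor ends → Noor and Tariq overlap.
Mateo starts after Noor ends; Noor is clear from here.
Mateo starts after Tariq ends; Tariq is clear from here.
Ingrid starts after Mateo ends; Mateo is clear from here.
Priya starts before Ingrid ends → Ingrid and Priya overlap.
Elena starts after Ingrid ends; Ingrid is clear from here.
Elena starts after Priya ends; Priya is clear from here.
Marcus starts before Elena ends → Elena and Marcus overlap.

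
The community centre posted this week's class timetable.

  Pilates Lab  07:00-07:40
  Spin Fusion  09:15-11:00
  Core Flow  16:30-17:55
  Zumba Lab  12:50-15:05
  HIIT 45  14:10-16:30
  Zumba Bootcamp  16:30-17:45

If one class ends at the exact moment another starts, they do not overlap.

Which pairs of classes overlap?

Sorted by start: Pilates Lab, Spin Fusion, Zumba Lab, HIIT 45, Core Flow, Zumba Bootcamp.
Spin Fusion starts after Pilates Lab ends; Pilates Lab is clear from here.
Zumba Lab starts after Spin Fusion ends; Spin Fusion is clear from here.
HIIT 45 starts before Zumba Lab ends → Zumba Lab and HIIT 45 overlap.
Core Flow starts after Zumba Lab ends; Zumba Lab is clear from here.
Core Flow starts exactly when HIIT 45 ends (back-to-back, no overlap); HIIT 45 is clear from here.
Zumba Bootcamp starts before Core Flow ends → Core Flow and Zumba Bootcamp overlap.

Core Flow & Zumba Bootcamp, HIIT 45 & Zumba Lab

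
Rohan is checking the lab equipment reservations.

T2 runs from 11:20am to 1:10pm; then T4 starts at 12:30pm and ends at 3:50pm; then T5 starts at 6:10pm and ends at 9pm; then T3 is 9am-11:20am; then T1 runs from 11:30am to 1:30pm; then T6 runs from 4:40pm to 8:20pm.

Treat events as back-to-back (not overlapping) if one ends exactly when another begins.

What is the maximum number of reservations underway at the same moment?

3

Sort all start/end points and keep a running count:
9am start T3 → 1
11:20am end T3 → 0
11:20am start T2 → 1
11:30am start T1 → 2
12:30pm start T4 → 3
1:10pm end T2 → 2
1:30pm end T1 → 1
3:50pm end T4 → 0
4:40pm start T6 → 1
6:10pm start T5 → 2
8:20pm end T6 → 1
9pm end T5 → 0
Peak is 3, at 12:30pm (T1, T2, T4).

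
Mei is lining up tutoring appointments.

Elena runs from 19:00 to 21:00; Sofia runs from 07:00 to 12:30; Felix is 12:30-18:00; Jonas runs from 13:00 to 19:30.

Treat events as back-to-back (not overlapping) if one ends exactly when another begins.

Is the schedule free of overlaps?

Sorted by start: Sofia, Felix, Jonas, Elena.
Felix starts exactly when Sofia ends (back-to-back, no overlap), so Sofia has no further overlaps.
Jonas starts before Felix ends → Felix and Jonas overlap.
That's a conflict, so the schedule is not conflict-free.

No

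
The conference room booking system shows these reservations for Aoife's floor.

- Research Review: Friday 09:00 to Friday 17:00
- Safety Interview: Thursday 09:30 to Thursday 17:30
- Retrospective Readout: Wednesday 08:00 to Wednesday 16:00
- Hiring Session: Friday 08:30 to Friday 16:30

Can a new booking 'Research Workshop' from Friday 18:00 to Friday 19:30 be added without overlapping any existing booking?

Retrospective Readout: ends Wednesday 16:00 at or before Research Workshop starts Friday 18:00 → clear.
Safety Interview: ends Thursday 17:30 at or before Research Workshop starts Friday 18:00 → clear.
Hiring Session: ends Friday 16:30 at or before Research Workshop starts Friday 18:00 → clear.
Research Review: ends Friday 17:00 at or before Research Workshop starts Friday 18:00 → clear.

Yes — the slot is free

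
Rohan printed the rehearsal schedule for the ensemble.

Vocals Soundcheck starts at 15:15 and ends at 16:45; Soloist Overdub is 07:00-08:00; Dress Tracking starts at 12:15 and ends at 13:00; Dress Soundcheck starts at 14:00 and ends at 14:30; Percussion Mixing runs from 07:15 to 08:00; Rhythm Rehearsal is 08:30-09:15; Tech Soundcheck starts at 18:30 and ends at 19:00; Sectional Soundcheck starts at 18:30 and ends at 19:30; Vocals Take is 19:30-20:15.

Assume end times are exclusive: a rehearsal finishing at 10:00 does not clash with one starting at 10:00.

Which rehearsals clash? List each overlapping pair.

Percussion Mixing & Soloist Overdub, Sectional Soundcheck & Tech Soundcheck

Sorted by start: Soloist Overdub, Percussion Mixing, Rhythm Rehearsal, Dress Tracking, Dress Soundcheck, Vocals Soundcheck, Tech Soundcheck, Sectional Soundcheck, Vocals Take.
Percussion Mixing starts before Soloist Overdub ends → Soloist Overdub and Percussion Mixing overlap.
Rhythm Rehearsal starts after Soloist Overdub ends; Soloist Overdub is clear from here.
Rhythm Rehearsal starts after Percussion Mixing ends; Percussion Mixing is clear from here.
Dress Tracking starts after Rhythm Rehearsal ends; Rhythm Rehearsal is clear from here.
Dress Soundcheck starts after Dress Tracking ends; Dress Tracking is clear from here.
Vocals Soundcheck starts after Dress Soundcheck ends; Dress Soundcheck is clear from here.
Tech Soundcheck starts after Vocals Soundcheck ends; Vocals Soundcheck is clear from here.
Sectional Soundcheck starts before Tech Soundcheck ends → Tech Soundcheck and Sectional Soundcheck overlap.
Vocals Take starts after Tech Soundcheck ends.
Vocals Take starts exactly when Sectional Soundcheck ends (back-to-back, no overlap).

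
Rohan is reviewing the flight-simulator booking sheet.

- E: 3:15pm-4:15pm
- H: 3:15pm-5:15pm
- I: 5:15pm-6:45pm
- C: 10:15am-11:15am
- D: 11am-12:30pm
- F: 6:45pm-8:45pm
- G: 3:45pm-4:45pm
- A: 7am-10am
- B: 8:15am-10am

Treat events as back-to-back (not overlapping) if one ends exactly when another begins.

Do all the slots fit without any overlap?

Sorted by start: A, B, C, D, E, H, G, I, F.
B starts before A ends → A and B overlap.
That's a conflict, so the schedule is not conflict-free.

No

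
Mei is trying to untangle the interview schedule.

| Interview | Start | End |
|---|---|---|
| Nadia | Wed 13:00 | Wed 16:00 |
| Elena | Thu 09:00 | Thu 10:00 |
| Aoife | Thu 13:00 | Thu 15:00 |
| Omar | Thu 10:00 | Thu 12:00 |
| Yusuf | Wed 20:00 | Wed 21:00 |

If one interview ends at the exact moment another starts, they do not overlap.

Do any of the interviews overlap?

No

Two intervals overlap when each starts before the other ends.
Sorted by start: Nadia, Yusuf, Elena, Omar, Aoife.
Yusuf starts after Nadia ends; Nadia is clear from here.
Elena starts after Yusuf ends; Yusuf is clear from here.
Omar starts exactly when Elena ends (back-to-back, no overlap); Elena is clear from here.
Aoife starts after Omar ends.
Every pair is clear; the schedule has no overlaps.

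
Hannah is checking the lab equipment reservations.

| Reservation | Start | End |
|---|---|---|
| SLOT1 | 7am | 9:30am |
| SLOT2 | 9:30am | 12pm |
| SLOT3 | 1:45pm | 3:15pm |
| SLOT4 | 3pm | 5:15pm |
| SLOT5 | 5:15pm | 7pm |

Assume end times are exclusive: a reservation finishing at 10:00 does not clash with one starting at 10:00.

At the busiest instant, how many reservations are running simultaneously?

2

Sweep the timeline, counting +1 at each start and −1 at each end (ends before starts at a tie):
7am start SLOT1 → 1
9:30am end SLOT1 → 0
9:30am start SLOT2 → 1
12pm end SLOT2 → 0
1:45pm start SLOT3 → 1
3pm start SLOT4 → 2
3:15pm end SLOT3 → 1
5:15pm end SLOT4 → 0
5:15pm start SLOT5 → 1
7pm end SLOT5 → 0
Peak is 2, at 3pm (SLOT3, SLOT4).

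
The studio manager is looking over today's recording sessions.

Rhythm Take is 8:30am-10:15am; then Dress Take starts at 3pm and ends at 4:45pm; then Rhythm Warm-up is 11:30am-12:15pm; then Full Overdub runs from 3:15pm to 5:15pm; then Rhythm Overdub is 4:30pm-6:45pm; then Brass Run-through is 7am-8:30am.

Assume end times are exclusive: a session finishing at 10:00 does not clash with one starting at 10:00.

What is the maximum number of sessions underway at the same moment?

3

Sweep the timeline, counting +1 at each start and −1 at each end (ends before starts at a tie):
7am start Brass Run-through → 1
8:30am end Brass Run-through → 0
8:30am start Rhythm Take → 1
10:15am end Rhythm Take → 0
11:30am start Rhythm Warm-up → 1
12:15pm end Rhythm Warm-up → 0
3pm start Dress Take → 1
3:15pm start Full Overdub → 2
4:30pm start Rhythm Overdub → 3
4:45pm end Dress Take → 2
5:15pm end Full Overdub → 1
6:45pm end Rhythm Overdub → 0
Peak is 3, at 4:30pm (Dress Take, Full Overdub, Rhythm Overdub).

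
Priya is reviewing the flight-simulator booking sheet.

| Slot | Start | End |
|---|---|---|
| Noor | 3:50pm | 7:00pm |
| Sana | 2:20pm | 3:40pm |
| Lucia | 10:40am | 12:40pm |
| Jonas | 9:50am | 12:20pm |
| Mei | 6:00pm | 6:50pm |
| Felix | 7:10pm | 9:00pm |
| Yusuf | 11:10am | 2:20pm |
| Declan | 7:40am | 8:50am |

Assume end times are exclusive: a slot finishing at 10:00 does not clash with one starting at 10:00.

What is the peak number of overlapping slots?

3

Sort all start/end points and keep a running count:
7:40am start Declan → 1
8:50am end Declan → 0
9:50am start Jonas → 1
10:40am start Lucia → 2
11:10am start Yusuf → 3
12:20pm end Jonas → 2
12:40pm end Lucia → 1
2:20pm end Yusuf → 0
2:20pm start Sana → 1
3:40pm end Sana → 0
3:50pm start Noor → 1
6:00pm start Mei → 2
6:50pm end Mei → 1
7:00pm end Noor → 0
7:10pm start Felix → 1
9:00pm end Felix → 0
Peak is 3, at 11:10am (Jonas, Lucia, Yusuf).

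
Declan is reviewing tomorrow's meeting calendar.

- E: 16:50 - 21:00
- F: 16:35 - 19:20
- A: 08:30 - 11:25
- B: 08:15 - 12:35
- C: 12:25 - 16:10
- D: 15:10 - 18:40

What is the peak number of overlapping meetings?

3

Sweep the timeline, counting +1 at each start and −1 at each end (ends before starts at a tie):
08:15 start B → 1
08:30 start A → 2
11:25 end A → 1
12:25 start C → 2
12:35 end B → 1
15:10 start D → 2
16:10 end C → 1
16:35 start F → 2
16:50 start E → 3
18:40 end D → 2
19:20 end F → 1
21:00 end E → 0
Peak is 3, at 16:50 (D, E, F).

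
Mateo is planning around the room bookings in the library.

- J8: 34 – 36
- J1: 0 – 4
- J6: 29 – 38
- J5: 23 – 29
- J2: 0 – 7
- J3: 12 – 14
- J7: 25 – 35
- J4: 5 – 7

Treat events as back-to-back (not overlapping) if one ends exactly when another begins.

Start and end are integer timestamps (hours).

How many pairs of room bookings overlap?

6

Check each pair: they overlap iff neither finishes before the other starts.
Sorted by start: J1, J2, J4, J3, J5, J7, J6, J8.
J2 starts before J1 ends → J1 and J2 overlap.
J4 starts after J1 ends, so J1 has no further overlaps.
J4 starts before J2 ends → J2 and J4 overlap.
J3 starts after J2 ends, so J2 has no further overlaps.
J3 starts after J4 ends, so J4 has no further overlaps.
J5 starts after J3 ends, so J3 has no further overlaps.
J7 starts before J5 ends → J5 and J7 overlap.
J6 starts exactly when J5 ends (back-to-back, no overlap), so J5 has no further overlaps.
J6 starts before J7 ends → J7 and J6 overlap.
J8 starts before J7 ends → J7 and J8 overlap.
J8 starts before J6 ends → J6 and J8 overlap.
Overlapping pairs: J1 & J2, J2 & J4, J5 & J7, J6 & J7, J6 & J8, J7 & J8 — 6 in total.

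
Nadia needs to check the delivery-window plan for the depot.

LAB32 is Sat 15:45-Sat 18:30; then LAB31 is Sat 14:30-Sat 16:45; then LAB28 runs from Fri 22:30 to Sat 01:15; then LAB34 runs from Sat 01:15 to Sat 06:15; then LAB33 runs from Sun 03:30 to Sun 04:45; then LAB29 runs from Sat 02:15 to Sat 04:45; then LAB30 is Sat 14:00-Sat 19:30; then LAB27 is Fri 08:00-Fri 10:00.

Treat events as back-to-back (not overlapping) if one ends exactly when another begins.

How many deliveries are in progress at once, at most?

Sweep the timeline, counting +1 at each start and −1 at each end (ends before starts at a tie):
Fri 08:00 start LAB27 → 1
Fri 10:00 end LAB27 → 0
Fri 22:30 start LAB28 → 1
Sat 01:15 end LAB28 → 0
Sat 01:15 start LAB34 → 1
Sat 02:15 start LAB29 → 2
Sat 04:45 end LAB29 → 1
Sat 06:15 end LAB34 → 0
Sat 14:00 start LAB30 → 1
Sat 14:30 start LAB31 → 2
Sat 15:45 start LAB32 → 3
Sat 16:45 end LAB31 → 2
Sat 18:30 end LAB32 → 1
Sat 19:30 end LAB30 → 0
Sun 03:30 start LAB33 → 1
Sun 04:45 end LAB33 → 0
Peak is 3, at Sat 15:45 (LAB30, LAB31, LAB32).

3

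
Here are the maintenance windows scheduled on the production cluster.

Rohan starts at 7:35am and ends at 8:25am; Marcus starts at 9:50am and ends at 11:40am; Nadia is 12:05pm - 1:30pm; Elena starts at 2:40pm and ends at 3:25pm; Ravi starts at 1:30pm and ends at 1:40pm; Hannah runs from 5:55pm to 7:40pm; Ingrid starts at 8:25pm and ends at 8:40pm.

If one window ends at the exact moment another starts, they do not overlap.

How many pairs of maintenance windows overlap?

Sorted by start: Rohan, Marcus, Nadia, Ravi, Elena, Hannah, Ingrid.
Marcus starts after Rohan ends — done with Rohan.
Nadia starts after Marcus ends — done with Marcus.
Ravi starts exactly when Nadia ends (back-to-back, no overlap) — done with Nadia.
Elena starts after Ravi ends — done with Ravi.
Hannah starts after Elena ends — done with Elena.
Ingrid starts after Hannah ends.
No pair overlaps.

0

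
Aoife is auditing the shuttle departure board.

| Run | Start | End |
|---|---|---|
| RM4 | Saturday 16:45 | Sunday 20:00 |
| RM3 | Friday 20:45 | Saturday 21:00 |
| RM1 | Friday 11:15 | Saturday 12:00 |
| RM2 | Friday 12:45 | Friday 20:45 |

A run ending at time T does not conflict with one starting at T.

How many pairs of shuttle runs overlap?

Sorted by start: RM1, RM2, RM3, RM4.
RM2 starts before RM1 ends → RM1 and RM2 overlap.
RM3 starts before RM1 ends → RM1 and RM3 overlap.
RM4 starts after RM1 ends.
RM3 starts exactly when RM2 ends (back-to-back, no overlap), so RM2 has no further overlaps.
RM4 starts before RM3 ends → RM3 and RM4 overlap.
Overlapping pairs: RM1 & RM2, RM1 & RM3, RM3 & RM4 — 3 in total.

3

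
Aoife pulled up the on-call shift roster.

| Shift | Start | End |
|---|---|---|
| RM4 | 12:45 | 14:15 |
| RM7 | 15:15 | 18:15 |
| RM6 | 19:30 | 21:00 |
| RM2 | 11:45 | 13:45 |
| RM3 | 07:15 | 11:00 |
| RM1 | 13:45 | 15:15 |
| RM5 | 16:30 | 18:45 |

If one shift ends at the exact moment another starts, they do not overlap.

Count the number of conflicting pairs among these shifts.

3

Sorted by start: RM3, RM2, RM4, RM1, RM7, RM5, RM6.
RM2 starts after RM3 ends, so nothing later overlaps RM3 either.
RM4 starts before RM2 ends → RM2 and RM4 overlap.
RM1 starts exactly when RM2 ends (back-to-back, no overlap), so nothing later overlaps RM2 either.
RM1 starts before RM4 ends → RM4 and RM1 overlap.
RM7 starts after RM4 ends, so nothing later overlaps RM4 either.
RM7 starts exactly when RM1 ends (back-to-back, no overlap), so nothing later overlaps RM1 either.
RM5 starts before RM7 ends → RM7 and RM5 overlap.
RM6 starts after RM7 ends.
RM6 starts after RM5 ends.
Overlapping pairs: RM1 & RM4, RM2 & RM4, RM5 & RM7 — 3 in total.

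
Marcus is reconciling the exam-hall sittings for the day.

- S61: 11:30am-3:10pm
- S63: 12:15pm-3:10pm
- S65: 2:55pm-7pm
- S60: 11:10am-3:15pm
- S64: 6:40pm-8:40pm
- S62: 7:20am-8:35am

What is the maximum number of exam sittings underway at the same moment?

4

Sort all start/end points and keep a running count:
7:20am start S62 → 1
8:35am end S62 → 0
11:10am start S60 → 1
11:30am start S61 → 2
12:15pm start S63 → 3
2:55pm start S65 → 4
3:10pm end S61 → 3
3:10pm end S63 → 2
3:15pm end S60 → 1
6:40pm start S64 → 2
7pm end S65 → 1
8:40pm end S64 → 0
Peak is 4, at 2:55pm (S60, S61, S63, S65).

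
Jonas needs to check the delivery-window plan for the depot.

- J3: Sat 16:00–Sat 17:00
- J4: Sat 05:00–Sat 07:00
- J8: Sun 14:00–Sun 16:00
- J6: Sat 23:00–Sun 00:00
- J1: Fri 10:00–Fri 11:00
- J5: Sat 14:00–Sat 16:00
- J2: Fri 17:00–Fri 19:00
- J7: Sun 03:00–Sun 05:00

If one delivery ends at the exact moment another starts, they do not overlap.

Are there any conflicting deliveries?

Sorted by start: J1, J2, J4, J5, J3, J6, J7, J8.
J2 starts after J1 ends — done with J1.
J4 starts after J2 ends — done with J2.
J5 starts after J4 ends — done with J4.
J3 starts exactly when J5 ends (back-to-back, no overlap) — done with J5.
J6 starts after J3 ends — done with J3.
J7 starts after J6 ends — done with J6.
J8 starts after J7 ends.
Every pair is clear; the schedule has no overlaps.

No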